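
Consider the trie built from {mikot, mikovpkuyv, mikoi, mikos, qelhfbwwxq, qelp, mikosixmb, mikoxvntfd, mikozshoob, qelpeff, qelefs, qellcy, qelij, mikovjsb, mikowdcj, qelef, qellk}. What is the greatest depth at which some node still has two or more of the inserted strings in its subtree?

The deepest shared node is where two words last agree before diverging.
"mikos" and "mikosixmb" agree on "mikos" (5 characters) before diverging; nothing deeper is shared.
Longest shared-prefix length: 5

5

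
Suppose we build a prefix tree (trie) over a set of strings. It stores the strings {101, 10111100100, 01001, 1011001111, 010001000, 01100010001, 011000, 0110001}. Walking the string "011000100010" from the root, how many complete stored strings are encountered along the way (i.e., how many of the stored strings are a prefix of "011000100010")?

3

Check each prefix of "011000100010" against the stored set — each match is an end-marker on the path.
Prefixes of the query that are stored words: "011000", "0110001", "01100010001"
Count: 3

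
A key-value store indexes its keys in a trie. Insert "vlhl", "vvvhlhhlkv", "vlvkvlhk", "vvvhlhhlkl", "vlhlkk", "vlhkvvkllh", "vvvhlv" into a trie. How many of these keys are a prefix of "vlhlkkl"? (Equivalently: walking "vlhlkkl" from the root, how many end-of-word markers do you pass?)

2

Check each prefix of "vlhlkkl" against the stored set — each match is an end-marker on the path.
Prefixes of the query that are stored words: "vlhl", "vlhlkk"
Count: 2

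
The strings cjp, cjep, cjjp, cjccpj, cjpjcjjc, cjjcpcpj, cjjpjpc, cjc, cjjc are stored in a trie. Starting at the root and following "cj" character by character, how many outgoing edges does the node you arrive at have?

4

The children of the "cj" node are the distinct next characters among strings starting with "cj".
Distinct next characters after "cj": c, e, j, p.
That node has 4 child edges.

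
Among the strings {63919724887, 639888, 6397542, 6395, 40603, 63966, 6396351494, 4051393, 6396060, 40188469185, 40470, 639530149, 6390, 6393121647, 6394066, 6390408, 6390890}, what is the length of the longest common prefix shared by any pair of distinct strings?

4

Look for the deepest trie node that still has at least two words in its subtree.
e.g. "6390" and "6390408" share the prefix "6390" of length 4; no pair shares a longer one.
Longest shared-prefix length: 4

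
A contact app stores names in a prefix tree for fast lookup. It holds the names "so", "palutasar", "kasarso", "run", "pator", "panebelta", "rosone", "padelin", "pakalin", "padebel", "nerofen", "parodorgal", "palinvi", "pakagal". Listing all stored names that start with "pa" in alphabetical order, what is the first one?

Filter for "pa…" and sort: "padebel", "padelin", "pakagal", "pakalin", "palinvi", "palutasar", "panebelta", "parodorgal", "pator"
Position 1: padebel

padebel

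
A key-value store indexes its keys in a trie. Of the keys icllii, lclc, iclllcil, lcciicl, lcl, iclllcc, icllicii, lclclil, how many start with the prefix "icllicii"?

1

Filter for entries beginning with "icllicii":
Words under "icllicii": icllicii
Count: 1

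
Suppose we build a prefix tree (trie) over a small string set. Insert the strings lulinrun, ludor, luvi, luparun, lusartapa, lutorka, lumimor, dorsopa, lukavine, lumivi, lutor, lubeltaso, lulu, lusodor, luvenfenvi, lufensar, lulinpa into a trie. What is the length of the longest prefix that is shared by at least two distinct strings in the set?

The deepest shared node is where two words last agree before diverging.
e.g. "lulinpa" and "lulinrun" share the prefix "lulin" of length 5; no pair shares a longer one.
Longest shared-prefix length: 5

5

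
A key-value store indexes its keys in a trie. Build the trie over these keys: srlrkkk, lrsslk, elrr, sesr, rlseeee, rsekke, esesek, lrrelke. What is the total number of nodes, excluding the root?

42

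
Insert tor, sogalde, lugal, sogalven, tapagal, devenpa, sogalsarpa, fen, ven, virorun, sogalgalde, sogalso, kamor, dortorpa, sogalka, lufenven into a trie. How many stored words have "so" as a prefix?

Walk to "so"; the words in its subtree are exactly those with that prefix.
Words under "so": sogalde, sogalgalde, sogalka, sogalsarpa, sogalso, sogalven
Count: 6

6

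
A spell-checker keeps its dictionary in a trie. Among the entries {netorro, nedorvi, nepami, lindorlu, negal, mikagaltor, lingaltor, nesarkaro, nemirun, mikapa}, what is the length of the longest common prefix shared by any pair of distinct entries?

4

The deepest shared node is where two words last agree before diverging.
"mikagaltor" and "mikapa" agree on "mika" (4 characters) before diverging; nothing deeper is shared.
Longest shared-prefix length: 4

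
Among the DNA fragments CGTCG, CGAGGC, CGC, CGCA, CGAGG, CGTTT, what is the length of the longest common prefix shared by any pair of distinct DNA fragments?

Equivalently: take the maximum, over all pairs, of their longest common prefix length.
e.g. "CGAGG" and "CGAGGC" share the prefix "CGAGG" of length 5; no pair shares a longer one.
Longest shared-prefix length: 5

5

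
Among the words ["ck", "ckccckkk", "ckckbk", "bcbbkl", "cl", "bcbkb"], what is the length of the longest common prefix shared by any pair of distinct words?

Look for the deepest trie node that still has at least two words in its subtree.
"bcbbkl" and "bcbkb" agree on "bcb" (3 characters) before diverging; nothing deeper is shared.
Longest shared-prefix length: 3

3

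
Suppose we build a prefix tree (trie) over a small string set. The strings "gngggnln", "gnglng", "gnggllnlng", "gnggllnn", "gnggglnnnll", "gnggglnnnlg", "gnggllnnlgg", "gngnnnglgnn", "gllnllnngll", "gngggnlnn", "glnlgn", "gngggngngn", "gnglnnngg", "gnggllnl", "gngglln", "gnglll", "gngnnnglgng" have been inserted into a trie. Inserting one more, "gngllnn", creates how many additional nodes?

2

Walking "gngllnn" from the root, the first 5 characters ("gngll") follow existing edges; "n" is the first miss.
Each of the 2 remaining characters creates one node.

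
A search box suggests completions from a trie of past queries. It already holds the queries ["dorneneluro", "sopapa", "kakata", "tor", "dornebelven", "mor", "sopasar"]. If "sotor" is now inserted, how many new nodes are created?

Walking "sotor" from the root, the first 2 characters ("so") follow existing edges; "t" is the first miss.
Each of the 3 remaining characters creates one node.

3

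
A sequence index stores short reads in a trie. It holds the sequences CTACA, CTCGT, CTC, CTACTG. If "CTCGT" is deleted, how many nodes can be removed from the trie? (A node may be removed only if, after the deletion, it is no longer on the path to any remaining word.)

After clearing the end-marker at "CTCGT", prune upward until reaching a node still needed by another word.
The suffix "GT" (2 nodes) is used only by "CTCGT"; "CTC" is itself a stored word, so pruning stops there.
Nodes removed: 2

2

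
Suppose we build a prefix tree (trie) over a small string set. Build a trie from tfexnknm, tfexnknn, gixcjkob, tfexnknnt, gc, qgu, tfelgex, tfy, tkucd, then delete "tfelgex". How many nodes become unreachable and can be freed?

4

Walk "tfelgex" from the leaf back toward the root, removing each node that no remaining word uses.
The suffix "lgex" (4 nodes) is used only by "tfelgex"; the node for "tfe" still has the child "x", so pruning stops there.
Nodes removed: 4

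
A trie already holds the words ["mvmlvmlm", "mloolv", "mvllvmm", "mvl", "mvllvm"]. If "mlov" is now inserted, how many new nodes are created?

"mlo" is already a path in the trie; the remaining "v" must be added.
So 4 − 3 = 1 new nodes.

1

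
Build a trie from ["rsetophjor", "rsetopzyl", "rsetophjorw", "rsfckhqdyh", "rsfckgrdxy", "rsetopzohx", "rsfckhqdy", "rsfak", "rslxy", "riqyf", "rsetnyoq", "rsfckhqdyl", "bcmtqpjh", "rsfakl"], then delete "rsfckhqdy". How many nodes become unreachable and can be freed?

0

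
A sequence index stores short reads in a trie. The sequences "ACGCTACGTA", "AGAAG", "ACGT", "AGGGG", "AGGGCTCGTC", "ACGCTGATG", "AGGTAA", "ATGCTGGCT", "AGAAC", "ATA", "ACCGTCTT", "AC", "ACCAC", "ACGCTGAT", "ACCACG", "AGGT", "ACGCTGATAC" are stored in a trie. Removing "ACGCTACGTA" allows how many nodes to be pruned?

Walk "ACGCTACGTA" from the leaf back toward the root, removing each node that no remaining word uses.
The suffix "ACGTA" (5 nodes) is used only by "ACGCTACGTA"; the node for "ACGCT" still has the child "G", so pruning stops there.
Nodes removed: 5

5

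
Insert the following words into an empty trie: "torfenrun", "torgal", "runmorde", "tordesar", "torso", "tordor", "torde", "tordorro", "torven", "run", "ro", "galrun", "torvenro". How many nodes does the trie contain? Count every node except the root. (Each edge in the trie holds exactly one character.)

Insert word by word; a character creates a node only if that edge doesn't already exist:
  "torfenrun" → 9 new (t, o, r, f, e, n, r, u, n)
  "torgal" → prefix "tor" already present; 3 new (g, a, l)
  "runmorde" → 8 new (r, u, n, m, o, r, d, e)
  "tordesar" → prefix "tor" already present; 5 new (d, e, s, a, r)
  "torso" → prefix "tor" already present; 2 new (s, o)
  "tordor" → prefix "tord" already present; 2 new (o, r)
  "torde" → prefix "torde" already present; 0 new (none)
  "tordorro" → prefix "tordor" already present; 2 new (r, o)
  "torven" → prefix "tor" already present; 3 new (v, e, n)
  "run" → prefix "run" already present; 0 new (none)
  "ro" → prefix "r" already present; 1 new (o)
  "galrun" → 6 new (g, a, l, r, u, n)
  "torvenro" → prefix "torven" already present; 2 new (r, o)
Total nodes = 9 + 3 + 8 + 5 + 2 + 2 + 0 + 2 + 3 + 0 + 1 + 6 + 2 = 43

43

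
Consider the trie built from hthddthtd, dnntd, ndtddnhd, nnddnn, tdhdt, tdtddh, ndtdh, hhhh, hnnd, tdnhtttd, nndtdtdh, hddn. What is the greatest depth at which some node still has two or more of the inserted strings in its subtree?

4

The deepest shared node is where two words last agree before diverging.
e.g. "ndtddnhd" and "ndtdh" share the prefix "ndtd" of length 4; no pair shares a longer one.
Longest shared-prefix length: 4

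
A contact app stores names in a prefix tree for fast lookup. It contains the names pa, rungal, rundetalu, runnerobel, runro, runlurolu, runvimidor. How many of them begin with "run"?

6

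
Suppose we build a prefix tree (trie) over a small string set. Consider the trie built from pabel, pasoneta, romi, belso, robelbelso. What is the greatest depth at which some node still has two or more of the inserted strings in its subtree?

2

Look for the deepest trie node that still has at least two words in its subtree.
e.g. "pabel" and "pasoneta" share the prefix "pa" of length 2; no pair shares a longer one.
Longest shared-prefix length: 2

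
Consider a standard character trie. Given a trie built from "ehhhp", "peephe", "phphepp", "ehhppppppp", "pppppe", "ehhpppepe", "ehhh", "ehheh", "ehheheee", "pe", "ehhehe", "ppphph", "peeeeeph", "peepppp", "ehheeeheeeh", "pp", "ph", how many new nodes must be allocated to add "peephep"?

"peephe" is already a path in the trie; the remaining "p" must be added.
Each of the 1 remaining characters creates one node.

1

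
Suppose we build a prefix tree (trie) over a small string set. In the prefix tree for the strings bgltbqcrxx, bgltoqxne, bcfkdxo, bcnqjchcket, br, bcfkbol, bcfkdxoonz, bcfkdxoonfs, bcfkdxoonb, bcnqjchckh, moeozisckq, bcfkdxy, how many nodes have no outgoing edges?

11

A leaf is a node with no children — equivalently, the end of a word that is not a proper prefix of any other stored word.
Those words: "bcfkbol", "bcfkdxoonb", "bcfkdxoonfs", "bcfkdxoonz", "bcfkdxy", "bcnqjchcket", "bcnqjchckh", "bgltbqcrxx", "bgltoqxne", "br", "moeozisckq"
Leaf count: 11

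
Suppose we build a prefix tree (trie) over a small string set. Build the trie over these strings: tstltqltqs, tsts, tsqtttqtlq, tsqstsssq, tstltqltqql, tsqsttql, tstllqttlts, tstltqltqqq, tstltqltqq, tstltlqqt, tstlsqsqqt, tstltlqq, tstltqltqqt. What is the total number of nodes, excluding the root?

49

Count nodes per top-level branch (shared prefixes stored once):
  't'-branch (tsqstsssq, tsqsttql, tsqtttqtlq, tstllqttlts, tstlsqsqqt, tstltlqq, tstltlqqt, tstltqltqq, tstltqltqql, tstltqltqqq, tstltqltqqt, tstltqltqs, tsts): 49 nodes
Sum: 49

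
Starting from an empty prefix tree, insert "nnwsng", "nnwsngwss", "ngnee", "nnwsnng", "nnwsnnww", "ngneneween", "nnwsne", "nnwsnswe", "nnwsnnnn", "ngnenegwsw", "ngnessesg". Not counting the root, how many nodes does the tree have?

For each word, the new-node count is its length minus the longest prefix already in the trie:
  "nnwsng" → 6 new (n, n, w, s, n, g)
  "nnwsngwss" → prefix "nnwsng" already present; 3 new (w, s, s)
  "ngnee" → prefix "n" already present; 4 new (g, n, e, e)
  "nnwsnng" → prefix "nnwsn" already present; 2 new (n, g)
  "nnwsnnww" → prefix "nnwsnn" already present; 2 new (w, w)
  "ngneneween" → prefix "ngne" already present; 6 new (n, e, w, e, e, n)
  "nnwsne" → prefix "nnwsn" already present; 1 new (e)
  "nnwsnswe" → prefix "nnwsn" already present; 3 new (s, w, e)
  "nnwsnnnn" → prefix "nnwsnn" already present; 2 new (n, n)
  "ngnenegwsw" → prefix "ngnene" already present; 4 new (g, w, s, w)
  "ngnessesg" → prefix "ngne" already present; 5 new (s, s, e, s, g)
Total nodes = 6 + 3 + 4 + 2 + 2 + 6 + 1 + 3 + 2 + 4 + 5 = 38

38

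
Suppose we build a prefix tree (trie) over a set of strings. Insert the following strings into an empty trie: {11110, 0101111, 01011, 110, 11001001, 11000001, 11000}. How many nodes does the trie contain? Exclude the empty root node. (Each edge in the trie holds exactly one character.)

22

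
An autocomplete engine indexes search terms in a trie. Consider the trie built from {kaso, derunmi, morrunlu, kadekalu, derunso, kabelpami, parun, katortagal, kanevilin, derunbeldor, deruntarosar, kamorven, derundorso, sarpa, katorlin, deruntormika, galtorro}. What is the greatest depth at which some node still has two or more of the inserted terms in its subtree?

Equivalently: take the maximum, over all pairs, of their longest common prefix length.
"deruntarosar" and "deruntormika" agree on "derunt" (6 characters) before diverging; nothing deeper is shared.
Longest shared-prefix length: 6

6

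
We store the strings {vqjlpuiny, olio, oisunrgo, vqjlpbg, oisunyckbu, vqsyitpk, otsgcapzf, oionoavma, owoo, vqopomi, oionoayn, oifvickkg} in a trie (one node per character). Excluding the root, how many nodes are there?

65

Trace insertions, counting only characters that open a new branch:
  "vqjlpuiny" → 9 new (v, q, j, l, p, u, i, n, y)
  "olio" → 4 new (o, l, i, o)
  "oisunrgo" → prefix "o" already present; 7 new (i, s, u, n, r, g, o)
  "vqjlpbg" → prefix "vqjlp" already present; 2 new (b, g)
  "oisunyckbu" → prefix "oisun" already present; 5 new (y, c, k, b, u)
  "vqsyitpk" → prefix "vq" already present; 6 new (s, y, i, t, p, k)
  "otsgcapzf" → prefix "o" already present; 8 new (t, s, g, c, a, p, z, f)
  "oionoavma" → prefix "oi" already present; 7 new (o, n, o, a, v, m, a)
  "owoo" → prefix "o" already present; 3 new (w, o, o)
  "vqopomi" → prefix "vq" already present; 5 new (o, p, o, m, i)
  "oionoayn" → prefix "oionoa" already present; 2 new (y, n)
  "oifvickkg" → prefix "oi" already present; 7 new (f, v, i, c, k, k, g)
Total nodes = 9 + 4 + 7 + 2 + 5 + 6 + 8 + 7 + 3 + 5 + 2 + 7 = 65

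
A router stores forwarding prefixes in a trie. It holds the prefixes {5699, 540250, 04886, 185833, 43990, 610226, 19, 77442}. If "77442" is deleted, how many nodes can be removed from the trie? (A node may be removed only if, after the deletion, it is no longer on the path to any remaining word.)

A node on "77442"'s path can go only if nothing else ends at it or branches off below it.
No other word shares any prefix with "77442", so all 5 of its nodes go.
Nodes removed: 5

5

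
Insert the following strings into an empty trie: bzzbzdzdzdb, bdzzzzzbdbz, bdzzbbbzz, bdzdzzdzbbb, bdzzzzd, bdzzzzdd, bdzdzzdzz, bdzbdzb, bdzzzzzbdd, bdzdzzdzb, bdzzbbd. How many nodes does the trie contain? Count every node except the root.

43

For each word, the new-node count is its length minus the longest prefix already in the trie:
  "bzzbzdzdzdb" → 11 new (b, z, z, b, z, d, z, d, z, d, b)
  "bdzzzzzbdbz" → prefix "b" already present; 10 new (d, z, z, z, z, z, b, d, b, z)
  "bdzzbbbzz" → prefix "bdzz" already present; 5 new (b, b, b, z, z)
  "bdzdzzdzbbb" → prefix "bdz" already present; 8 new (d, z, z, d, z, b, b, b)
  "bdzzzzd" → prefix "bdzzzz" already present; 1 new (d)
  "bdzzzzdd" → prefix "bdzzzzd" already present; 1 new (d)
  "bdzdzzdzz" → prefix "bdzdzzdz" already present; 1 new (z)
  "bdzbdzb" → prefix "bdz" already present; 4 new (b, d, z, b)
  "bdzzzzzbdd" → prefix "bdzzzzzbd" already present; 1 new (d)
  "bdzdzzdzb" → prefix "bdzdzzdzb" already present; 0 new (none)
  "bdzzbbd" → prefix "bdzzbb" already present; 1 new (d)
Total nodes = 11 + 10 + 5 + 8 + 1 + 1 + 1 + 4 + 1 + 0 + 1 = 43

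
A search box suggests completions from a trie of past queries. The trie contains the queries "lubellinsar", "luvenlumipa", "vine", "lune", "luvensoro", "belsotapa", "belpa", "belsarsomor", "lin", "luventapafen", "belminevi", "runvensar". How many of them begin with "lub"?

1

Traverse to the node for "lub", then collect every word in that subtree.
Words under "lub": lubellinsar
Count: 1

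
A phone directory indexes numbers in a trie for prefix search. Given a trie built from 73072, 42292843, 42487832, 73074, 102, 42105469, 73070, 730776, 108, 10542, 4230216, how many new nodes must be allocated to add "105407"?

The longest prefix of "105407" already in the trie is "1054" (length 4).
So 6 − 4 = 2 new nodes.

2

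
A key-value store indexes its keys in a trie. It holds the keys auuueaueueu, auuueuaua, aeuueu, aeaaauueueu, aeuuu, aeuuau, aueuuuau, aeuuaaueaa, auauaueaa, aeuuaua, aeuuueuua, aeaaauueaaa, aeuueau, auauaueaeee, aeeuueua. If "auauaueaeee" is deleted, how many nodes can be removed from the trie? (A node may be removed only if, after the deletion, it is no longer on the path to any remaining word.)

3

Walk "auauaueaeee" from the leaf back toward the root, removing each node that no remaining word uses.
The suffix "eee" (3 nodes) is used only by "auauaueaeee"; the node for "auauauea" still has the child "a", so pruning stops there.
Nodes removed: 3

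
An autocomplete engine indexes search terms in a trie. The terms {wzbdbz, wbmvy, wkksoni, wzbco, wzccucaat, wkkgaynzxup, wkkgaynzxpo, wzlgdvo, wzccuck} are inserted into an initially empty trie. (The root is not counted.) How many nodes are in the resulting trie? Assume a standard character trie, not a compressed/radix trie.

For each word, the new-node count is its length minus the longest prefix already in the trie:
  "wzbdbz" → 6 new (w, z, b, d, b, z)
  "wbmvy" → prefix "w" already present; 4 new (b, m, v, y)
  "wkksoni" → prefix "w" already present; 6 new (k, k, s, o, n, i)
  "wzbco" → prefix "wzb" already present; 2 new (c, o)
  "wzccucaat" → prefix "wz" already present; 7 new (c, c, u, c, a, a, t)
  "wkkgaynzxup" → prefix "wkk" already present; 8 new (g, a, y, n, z, x, u, p)
  "wkkgaynzxpo" → prefix "wkkgaynzx" already present; 2 new (p, o)
  "wzlgdvo" → prefix "wz" already present; 5 new (l, g, d, v, o)
  "wzccuck" → prefix "wzccuc" already present; 1 new (k)
Total nodes = 6 + 4 + 6 + 2 + 7 + 8 + 2 + 5 + 1 = 41

41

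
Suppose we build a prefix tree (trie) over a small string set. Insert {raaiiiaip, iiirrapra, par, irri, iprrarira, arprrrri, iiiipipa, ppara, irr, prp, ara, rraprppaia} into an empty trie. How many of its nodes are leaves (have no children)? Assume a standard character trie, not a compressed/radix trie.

11

A leaf is a node with no children — equivalently, the end of a word that is not a proper prefix of any other stored word.
Those words: "ara", "arprrrri", "iiiipipa", "iiirrapra", "iprrarira", "irri", "par", "ppara", "prp", "raaiiiaip", "rraprppaia"
Leaf count: 11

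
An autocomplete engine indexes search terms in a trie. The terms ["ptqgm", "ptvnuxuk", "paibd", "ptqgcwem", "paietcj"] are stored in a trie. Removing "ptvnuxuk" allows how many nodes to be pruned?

6

Walk "ptvnuxuk" from the leaf back toward the root, removing each node that no remaining word uses.
The suffix "vnuxuk" (6 nodes) is used only by "ptvnuxuk"; the node for "pt" still has the child "q", so pruning stops there.
Nodes removed: 6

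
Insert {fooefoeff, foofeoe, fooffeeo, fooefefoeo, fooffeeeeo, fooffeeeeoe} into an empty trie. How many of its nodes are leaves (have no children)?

Leaves are exactly the stored words that no other stored word extends.
Those words: "fooefefoeo", "fooefoeff", "foofeoe", "fooffeeeeoe", "fooffeeo"
Leaf count: 5

5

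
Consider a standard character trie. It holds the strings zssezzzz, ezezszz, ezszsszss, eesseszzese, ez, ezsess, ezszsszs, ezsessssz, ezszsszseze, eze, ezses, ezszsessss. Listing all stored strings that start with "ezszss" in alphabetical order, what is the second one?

DFS of the "ezszss" subtree visits, in order: "ezszsszs", "ezszsszseze", "ezszsszss"
Position 2: ezszsszseze

ezszsszseze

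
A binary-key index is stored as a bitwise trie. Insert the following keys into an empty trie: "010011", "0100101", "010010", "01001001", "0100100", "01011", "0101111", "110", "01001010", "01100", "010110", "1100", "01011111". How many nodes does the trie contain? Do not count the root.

24

Trie structure (* marks end of a word):
(root)
├─ 0
│  └─ 1
│     ├─ 0
│     │  ├─ 0
│     │  │  └─ 1
│     │  │     ├─ 0 *
│     │  │     │  ├─ 0 *
│     │  │     │  │  └─ 1 *
│     │  │     │  └─ 1 *
│     │  │     │     └─ 0 *
│     │  │     └─ 1 *
│     │  └─ 1
│     │     └─ 1 *
│     │        ├─ 0 *
│     │        └─ 1
│     │           └─ 1 *
│     │              └─ 1 *
│     └─ 1
│        └─ 0
│           └─ 0 *
└─ 1
   └─ 1
      └─ 0 *
         └─ 0 *
Counting every labelled node above: 24.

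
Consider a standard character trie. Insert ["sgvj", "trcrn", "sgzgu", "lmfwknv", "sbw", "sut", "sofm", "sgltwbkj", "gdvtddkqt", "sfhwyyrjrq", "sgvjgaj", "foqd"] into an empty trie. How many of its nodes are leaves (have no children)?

Leaves are exactly the stored words that no other stored word extends.
Those words: "foqd", "gdvtddkqt", "lmfwknv", "sbw", "sfhwyyrjrq", "sgltwbkj", "sgvjgaj", "sgzgu", "sofm", "sut", "trcrn"
Leaf count: 11

11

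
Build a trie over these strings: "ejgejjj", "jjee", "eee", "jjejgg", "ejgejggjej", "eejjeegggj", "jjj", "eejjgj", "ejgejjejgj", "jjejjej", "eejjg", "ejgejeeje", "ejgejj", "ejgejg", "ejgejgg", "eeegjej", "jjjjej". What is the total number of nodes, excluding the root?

Trace insertions, counting only characters that open a new branch:
  "ejgejjj" → 7 new (e, j, g, e, j, j, j)
  "jjee" → 4 new (j, j, e, e)
  "eee" → prefix "e" already present; 2 new (e, e)
  "jjejgg" → prefix "jje" already present; 3 new (j, g, g)
  "ejgejggjej" → prefix "ejgej" already present; 5 new (g, g, j, e, j)
  "eejjeegggj" → prefix "ee" already present; 8 new (j, j, e, e, g, g, g, j)
  "jjj" → prefix "jj" already present; 1 new (j)
  "eejjgj" → prefix "eejj" already present; 2 new (g, j)
  "ejgejjejgj" → prefix "ejgejj" already present; 4 new (e, j, g, j)
  "jjejjej" → prefix "jjej" already present; 3 new (j, e, j)
  "eejjg" → prefix "eejjg" already present; 0 new (none)
  "ejgejeeje" → prefix "ejgej" already present; 4 new (e, e, j, e)
  "ejgejj" → prefix "ejgejj" already present; 0 new (none)
  "ejgejg" → prefix "ejgejg" already present; 0 new (none)
  "ejgejgg" → prefix "ejgejgg" already present; 0 new (none)
  "eeegjej" → prefix "eee" already present; 4 new (g, j, e, j)
  "jjjjej" → prefix "jjj" already present; 3 new (j, e, j)
Total nodes = 7 + 4 + 2 + 3 + 5 + 8 + 1 + 2 + 4 + 3 + 0 + 4 + 0 + 0 + 0 + 4 + 3 = 50

50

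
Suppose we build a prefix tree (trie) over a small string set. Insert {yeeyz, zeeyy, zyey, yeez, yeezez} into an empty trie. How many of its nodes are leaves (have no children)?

Leaves are exactly the stored words that no other stored word extends.
Those words: "yeeyz", "yeezez", "zeeyy", "zyey"
Leaf count: 4

4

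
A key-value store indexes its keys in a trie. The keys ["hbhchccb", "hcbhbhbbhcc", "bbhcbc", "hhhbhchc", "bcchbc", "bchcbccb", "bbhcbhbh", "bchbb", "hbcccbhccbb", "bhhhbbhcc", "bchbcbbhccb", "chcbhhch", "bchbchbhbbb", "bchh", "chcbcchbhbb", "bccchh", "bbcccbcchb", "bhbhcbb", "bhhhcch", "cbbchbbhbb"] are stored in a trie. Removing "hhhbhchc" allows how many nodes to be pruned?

Walk "hhhbhchc" from the leaf back toward the root, removing each node that no remaining word uses.
The suffix "hhbhchc" (7 nodes) is used only by "hhhbhchc"; the node for "h" still has the child "b", so pruning stops there.
Nodes removed: 7

7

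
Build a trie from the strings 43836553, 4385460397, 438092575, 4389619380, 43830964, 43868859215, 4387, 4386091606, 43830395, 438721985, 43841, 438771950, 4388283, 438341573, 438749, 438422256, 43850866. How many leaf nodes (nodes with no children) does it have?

Leaves are exactly the stored words that no other stored word extends.
Those words: "438092575", "43830395", "43830964", "438341573", "43836553", "43841", "438422256", "43850866", "4385460397", "4386091606", "43868859215", "438721985", "438749", "438771950", "4388283", "4389619380"
Leaf count: 16

16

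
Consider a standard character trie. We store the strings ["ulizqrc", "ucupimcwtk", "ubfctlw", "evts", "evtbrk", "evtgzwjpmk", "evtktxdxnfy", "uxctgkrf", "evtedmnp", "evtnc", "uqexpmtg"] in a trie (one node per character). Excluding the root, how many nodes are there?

65

For each word, the new-node count is its length minus the longest prefix already in the trie:
  "ulizqrc" → 7 new (u, l, i, z, q, r, c)
  "ucupimcwtk" → prefix "u" already present; 9 new (c, u, p, i, m, c, w, t, k)
  "ubfctlw" → prefix "u" already present; 6 new (b, f, c, t, l, w)
  "evts" → 4 new (e, v, t, s)
  "evtbrk" → prefix "evt" already present; 3 new (b, r, k)
  "evtgzwjpmk" → prefix "evt" already present; 7 new (g, z, w, j, p, m, k)
  "evtktxdxnfy" → prefix "evt" already present; 8 new (k, t, x, d, x, n, f, y)
  "uxctgkrf" → prefix "u" already present; 7 new (x, c, t, g, k, r, f)
  "evtedmnp" → prefix "evt" already present; 5 new (e, d, m, n, p)
  "evtnc" → prefix "evt" already present; 2 new (n, c)
  "uqexpmtg" → prefix "u" already present; 7 new (q, e, x, p, m, t, g)
Total nodes = 7 + 9 + 6 + 4 + 3 + 7 + 8 + 7 + 5 + 2 + 7 = 65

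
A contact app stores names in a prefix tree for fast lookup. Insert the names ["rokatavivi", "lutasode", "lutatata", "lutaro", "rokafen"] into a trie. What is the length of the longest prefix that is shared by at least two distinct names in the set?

Look for the deepest trie node that still has at least two words in its subtree.
e.g. "lutaro" and "lutasode" share the prefix "luta" of length 4; no pair shares a longer one.
Longest shared-prefix length: 4

4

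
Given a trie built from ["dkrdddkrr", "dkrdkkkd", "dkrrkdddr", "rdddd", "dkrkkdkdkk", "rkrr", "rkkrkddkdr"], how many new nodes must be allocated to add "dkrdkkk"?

0

Every character of "dkrdkkk" already lies on an existing path (it is a prefix of some stored word).
No new nodes are needed: 0.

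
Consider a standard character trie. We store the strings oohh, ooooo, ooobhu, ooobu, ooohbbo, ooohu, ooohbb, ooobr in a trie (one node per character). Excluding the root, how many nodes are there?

17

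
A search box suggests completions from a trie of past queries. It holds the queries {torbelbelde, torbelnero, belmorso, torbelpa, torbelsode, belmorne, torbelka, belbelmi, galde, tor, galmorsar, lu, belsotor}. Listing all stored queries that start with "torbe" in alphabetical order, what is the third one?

torbelnero

Filter for "torbe…" and sort: "torbelbelde", "torbelka", "torbelnero", "torbelpa", "torbelsode"
The 3rd is torbelnero.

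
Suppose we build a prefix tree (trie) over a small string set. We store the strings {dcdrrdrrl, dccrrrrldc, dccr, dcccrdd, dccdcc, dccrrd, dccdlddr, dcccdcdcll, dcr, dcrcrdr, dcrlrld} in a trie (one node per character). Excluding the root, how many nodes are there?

Count nodes per top-level branch (shared prefixes stored once):
  'd'-branch (dcccdcdcll, dcccrdd, dccdcc, dccdlddr, dccr, dccrrd, dccrrrrldc, dcdrrdrrl, dcr, dcrcrdr, dcrlrld): 44 nodes
Sum: 44

44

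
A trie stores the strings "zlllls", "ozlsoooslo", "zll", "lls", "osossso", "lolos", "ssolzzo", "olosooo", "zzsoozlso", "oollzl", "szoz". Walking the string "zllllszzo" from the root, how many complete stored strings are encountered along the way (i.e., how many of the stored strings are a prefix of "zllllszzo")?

2

Walk "zllllszzo" from the root; an end-of-word marker is hit whenever a stored word is a prefix of "zllllszzo".
Prefixes of the query that are stored words: "zll", "zlllls"
Count: 2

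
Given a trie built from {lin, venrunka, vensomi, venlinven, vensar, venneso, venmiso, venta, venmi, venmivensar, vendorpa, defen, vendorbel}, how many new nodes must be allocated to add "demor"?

3

Walking "demor" from the root, the first 2 characters ("de") follow existing edges; "m" is the first miss.
So 5 − 2 = 3 new nodes.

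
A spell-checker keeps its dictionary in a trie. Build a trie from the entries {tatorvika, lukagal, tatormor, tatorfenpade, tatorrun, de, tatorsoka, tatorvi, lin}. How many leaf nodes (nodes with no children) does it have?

A leaf is a node with no children — equivalently, the end of a word that is not a proper prefix of any other stored word.
Those words: "de", "lin", "lukagal", "tatorfenpade", "tatormor", "tatorrun", "tatorsoka", "tatorvika"
Leaf count: 8

8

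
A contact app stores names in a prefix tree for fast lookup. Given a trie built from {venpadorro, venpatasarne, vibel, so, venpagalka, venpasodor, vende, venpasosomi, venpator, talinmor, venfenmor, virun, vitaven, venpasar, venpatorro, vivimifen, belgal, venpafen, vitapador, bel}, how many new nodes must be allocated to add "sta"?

2

The longest prefix of "sta" already in the trie is "s" (length 1).
So 3 − 1 = 2 new nodes.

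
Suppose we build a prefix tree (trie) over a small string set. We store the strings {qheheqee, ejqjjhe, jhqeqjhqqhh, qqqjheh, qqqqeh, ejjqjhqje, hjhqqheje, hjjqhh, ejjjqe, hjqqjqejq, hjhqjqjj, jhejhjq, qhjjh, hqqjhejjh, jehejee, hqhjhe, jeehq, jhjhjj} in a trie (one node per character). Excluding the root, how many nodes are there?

102

Trace insertions, counting only characters that open a new branch:
  "qheheqee" → 8 new (q, h, e, h, e, q, e, e)
  "ejqjjhe" → 7 new (e, j, q, j, j, h, e)
  "jhqeqjhqqhh" → 11 new (j, h, q, e, q, j, h, q, q, h, h)
  "qqqjheh" → prefix "q" already present; 6 new (q, q, j, h, e, h)
  "qqqqeh" → prefix "qqq" already present; 3 new (q, e, h)
  "ejjqjhqje" → prefix "ej" already present; 7 new (j, q, j, h, q, j, e)
  "hjhqqheje" → 9 new (h, j, h, q, q, h, e, j, e)
  "hjjqhh" → prefix "hj" already present; 4 new (j, q, h, h)
  "ejjjqe" → prefix "ejj" already present; 3 new (j, q, e)
  "hjqqjqejq" → prefix "hj" already present; 7 new (q, q, j, q, e, j, q)
  "hjhqjqjj" → prefix "hjhq" already present; 4 new (j, q, j, j)
  "jhejhjq" → prefix "jh" already present; 5 new (e, j, h, j, q)
  "qhjjh" → prefix "qh" already present; 3 new (j, j, h)
  "hqqjhejjh" → prefix "h" already present; 8 new (q, q, j, h, e, j, j, h)
  "jehejee" → prefix "j" already present; 6 new (e, h, e, j, e, e)
  "hqhjhe" → prefix "hq" already present; 4 new (h, j, h, e)
  "jeehq" → prefix "je" already present; 3 new (e, h, q)
  "jhjhjj" → prefix "jh" already present; 4 new (j, h, j, j)
Total nodes = 8 + 7 + 11 + 6 + 3 + 7 + 9 + 4 + 3 + 7 + 4 + 5 + 3 + 8 + 6 + 4 + 3 + 4 = 102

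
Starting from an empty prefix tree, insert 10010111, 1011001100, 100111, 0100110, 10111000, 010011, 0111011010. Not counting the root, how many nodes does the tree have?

Trie structure (* marks end of a word):
(root)
├─ 0
│  └─ 1
│     ├─ 0
│     │  └─ 0
│     │     └─ 1
│     │        └─ 1 *
│     │           └─ 0 *
│     └─ 1
│        └─ 1
│           └─ 0
│              └─ 1
│                 └─ 1
│                    └─ 0
│                       └─ 1
│                          └─ 0 *
└─ 1
   └─ 0
      ├─ 0
      │  └─ 1
      │     ├─ 0
      │     │  └─ 1
      │     │     └─ 1
      │     │        └─ 1 *
      │     └─ 1
      │        └─ 1 *
      └─ 1
         └─ 1
            ├─ 0
            │  └─ 0
            │     └─ 1
            │        └─ 1
            │           └─ 0
            │              └─ 0 *
            └─ 1
               └─ 0
                  └─ 0
                     └─ 0 *
Counting every labelled node above: 37.

37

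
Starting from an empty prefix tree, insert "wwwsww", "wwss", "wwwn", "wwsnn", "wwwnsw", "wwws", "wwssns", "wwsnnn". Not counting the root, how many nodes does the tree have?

16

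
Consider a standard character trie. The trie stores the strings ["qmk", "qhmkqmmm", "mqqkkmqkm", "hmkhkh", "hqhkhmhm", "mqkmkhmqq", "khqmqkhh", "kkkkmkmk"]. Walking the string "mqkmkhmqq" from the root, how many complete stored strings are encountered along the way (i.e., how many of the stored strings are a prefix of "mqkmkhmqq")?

1

Traverse "mqkmkhmqq" character by character; count nodes along the way that are marked as word ends.
Prefixes of the query that are stored words: "mqkmkhmqq"
Count: 1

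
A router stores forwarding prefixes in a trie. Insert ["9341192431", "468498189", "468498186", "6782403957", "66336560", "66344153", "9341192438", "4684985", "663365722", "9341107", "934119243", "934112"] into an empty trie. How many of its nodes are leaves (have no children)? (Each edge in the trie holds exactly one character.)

11

A leaf is a node with no children — equivalently, the end of a word that is not a proper prefix of any other stored word.
Those words: "468498186", "468498189", "4684985", "66336560", "663365722", "66344153", "6782403957", "9341107", "934112", "9341192431", "9341192438"
Leaf count: 11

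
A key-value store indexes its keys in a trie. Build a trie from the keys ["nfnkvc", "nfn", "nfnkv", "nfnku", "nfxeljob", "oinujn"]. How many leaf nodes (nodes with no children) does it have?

4

Leaves are exactly the stored words that no other stored word extends.
Those words: "nfnku", "nfnkvc", "nfxeljob", "oinujn"
Leaf count: 4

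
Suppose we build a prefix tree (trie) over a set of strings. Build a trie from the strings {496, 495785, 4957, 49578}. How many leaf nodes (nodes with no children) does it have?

A leaf is a node with no children — equivalently, the end of a word that is not a proper prefix of any other stored word.
Those words: "495785", "496"
Leaf count: 2

2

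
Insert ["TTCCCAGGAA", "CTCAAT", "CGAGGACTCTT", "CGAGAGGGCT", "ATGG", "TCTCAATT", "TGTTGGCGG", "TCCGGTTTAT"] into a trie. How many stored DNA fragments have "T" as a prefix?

4

Walk to "T"; the words in its subtree are exactly those with that prefix.
Matches: "TCCGGTTTAT", "TCTCAATT", "TGTTGGCGG", "TTCCCAGGAA"
Count: 4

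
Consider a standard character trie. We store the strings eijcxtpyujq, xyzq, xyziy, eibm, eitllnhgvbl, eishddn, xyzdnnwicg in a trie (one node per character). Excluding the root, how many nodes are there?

40

Insert word by word; a character creates a node only if that edge doesn't already exist:
  "eijcxtpyujq" → 11 new (e, i, j, c, x, t, p, y, u, j, q)
  "xyzq" → 4 new (x, y, z, q)
  "xyziy" → prefix "xyz" already present; 2 new (i, y)
  "eibm" → prefix "ei" already present; 2 new (b, m)
  "eitllnhgvbl" → prefix "ei" already present; 9 new (t, l, l, n, h, g, v, b, l)
  "eishddn" → prefix "ei" already present; 5 new (s, h, d, d, n)
  "xyzdnnwicg" → prefix "xyz" already present; 7 new (d, n, n, w, i, c, g)
Total nodes = 11 + 4 + 2 + 2 + 9 + 5 + 7 = 40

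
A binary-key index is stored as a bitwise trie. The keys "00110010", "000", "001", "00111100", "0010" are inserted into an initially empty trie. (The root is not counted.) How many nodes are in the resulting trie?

14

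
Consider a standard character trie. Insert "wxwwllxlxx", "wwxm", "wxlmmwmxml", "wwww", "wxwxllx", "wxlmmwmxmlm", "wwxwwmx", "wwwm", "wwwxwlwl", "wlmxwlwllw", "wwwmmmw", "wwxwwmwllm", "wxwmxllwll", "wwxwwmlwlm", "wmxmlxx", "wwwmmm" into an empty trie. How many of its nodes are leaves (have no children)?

13

Leaves are exactly the stored words that no other stored word extends.
Those words: "wlmxwlwllw", "wmxmlxx", "wwwmmmw", "wwww", "wwwxwlwl", "wwxm", "wwxwwmlwlm", "wwxwwmwllm", "wwxwwmx", "wxlmmwmxmlm", "wxwmxllwll", "wxwwllxlxx", "wxwxllx"
Leaf count: 13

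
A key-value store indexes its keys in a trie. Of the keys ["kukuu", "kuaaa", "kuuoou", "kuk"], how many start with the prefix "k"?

4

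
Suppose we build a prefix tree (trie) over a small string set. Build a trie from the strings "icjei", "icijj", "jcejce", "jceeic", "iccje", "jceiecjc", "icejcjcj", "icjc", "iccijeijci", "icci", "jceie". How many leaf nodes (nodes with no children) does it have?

9

Leaves are exactly the stored words that no other stored word extends.
Those words: "iccijeijci", "iccje", "icejcjcj", "icijj", "icjc", "icjei", "jceeic", "jceiecjc", "jcejce"
Leaf count: 9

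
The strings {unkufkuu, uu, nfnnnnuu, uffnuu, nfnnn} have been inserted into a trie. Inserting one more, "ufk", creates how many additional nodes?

1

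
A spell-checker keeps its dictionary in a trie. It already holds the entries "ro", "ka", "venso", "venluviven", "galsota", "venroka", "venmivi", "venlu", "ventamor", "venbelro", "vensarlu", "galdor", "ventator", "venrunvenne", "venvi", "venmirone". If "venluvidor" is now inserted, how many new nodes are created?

3

Walking "venluvidor" from the root, the first 7 characters ("venluvi") follow existing edges; "d" is the first miss.
Each of the 3 remaining characters creates one node.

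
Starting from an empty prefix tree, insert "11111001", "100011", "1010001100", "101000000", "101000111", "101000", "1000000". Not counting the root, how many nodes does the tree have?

Count nodes per top-level branch (shared prefixes stored once):
  '1'-branch (1000000, 100011, 101000, 101000000, 1010001100, 101000111, 11111001): 28 nodes
Sum: 28

28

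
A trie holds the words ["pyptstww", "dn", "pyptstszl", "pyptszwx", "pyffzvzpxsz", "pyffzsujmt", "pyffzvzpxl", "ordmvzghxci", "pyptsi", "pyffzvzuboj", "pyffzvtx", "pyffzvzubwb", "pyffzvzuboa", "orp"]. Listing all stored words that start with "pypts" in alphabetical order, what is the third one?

DFS of the "pypts" subtree visits, in order: "pyptsi", "pyptstszl", "pyptstww", "pyptszwx"
Position 3: pyptstww

pyptstww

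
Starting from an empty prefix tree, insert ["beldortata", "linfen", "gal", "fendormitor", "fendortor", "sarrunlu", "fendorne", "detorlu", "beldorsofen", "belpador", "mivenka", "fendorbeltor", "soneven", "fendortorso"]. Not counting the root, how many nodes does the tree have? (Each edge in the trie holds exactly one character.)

81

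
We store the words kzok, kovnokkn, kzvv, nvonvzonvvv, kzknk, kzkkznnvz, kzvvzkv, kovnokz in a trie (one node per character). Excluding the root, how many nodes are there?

37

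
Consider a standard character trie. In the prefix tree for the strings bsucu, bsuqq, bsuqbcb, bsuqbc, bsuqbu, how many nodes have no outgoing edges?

4

Leaves are exactly the stored words that no other stored word extends.
Those words: "bsucu", "bsuqbcb", "bsuqbu", "bsuqq"
Leaf count: 4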